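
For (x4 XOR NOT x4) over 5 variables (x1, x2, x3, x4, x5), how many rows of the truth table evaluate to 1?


Formula: (x4 XOR NOT x4) over 5 vars (32 rows)
Evaluate each row (x1, x2, x3, x4, x5 as bits, MSB first):
  row 0 [00000]: (0 XOR NOT 0) -> 1
  row 1 [00001]: (0 XOR NOT 0) -> 1
  row 2 [00010]: (1 XOR NOT 1) -> 1
  row 3 [00011]: (1 XOR NOT 1) -> 1
  row 4 [00100]: (0 XOR NOT 0) -> 1
  row 5 [00101]: (0 XOR NOT 0) -> 1
  row 6 [00110]: (1 XOR NOT 1) -> 1
  row 7 [00111]: (1 XOR NOT 1) -> 1
  row 8 [01000]: (0 XOR NOT 0) -> 1
  row 9 [01001]: (0 XOR NOT 0) -> 1
  row 10 [01010]: (1 XOR NOT 1) -> 1
  row 11 [01011]: (1 XOR NOT 1) -> 1
  row 12 [01100]: (0 XOR NOT 0) -> 1
  row 13 [01101]: (0 XOR NOT 0) -> 1
  row 14 [01110]: (1 XOR NOT 1) -> 1
  row 15 [01111]: (1 XOR NOT 1) -> 1
  row 16 [10000]: (0 XOR NOT 0) -> 1
  row 17 [10001]: (0 XOR NOT 0) -> 1
  row 18 [10010]: (1 XOR NOT 1) -> 1
  row 19 [10011]: (1 XOR NOT 1) -> 1
  row 20 [10100]: (0 XOR NOT 0) -> 1
  row 21 [10101]: (0 XOR NOT 0) -> 1
  row 22 [10110]: (1 XOR NOT 1) -> 1
  row 23 [10111]: (1 XOR NOT 1) -> 1
  row 24 [11000]: (0 XOR NOT 0) -> 1
  row 25 [11001]: (0 XOR NOT 0) -> 1
  row 26 [11010]: (1 XOR NOT 1) -> 1
  row 27 [11011]: (1 XOR NOT 1) -> 1
  row 28 [11100]: (0 XOR NOT 0) -> 1
  row 29 [11101]: (0 XOR NOT 0) -> 1
  row 30 [11110]: (1 XOR NOT 1) -> 1
  row 31 [11111]: (1 XOR NOT 1) -> 1
Full result column, 8 rows per line (x1,x2 fixed per line; x3,x4,x5 runs 000..111 left to right):
  rows 0-7 [x1,x2=00]: 11111111  (ones: 8)
  rows 8-15 [x1,x2=01]: 11111111  (ones: 8)
  rows 16-23 [x1,x2=10]: 11111111  (ones: 8)
  rows 24-31 [x1,x2=11]: 11111111  (ones: 8)
Count of 1-rows = 8+8+8+8 = 32

32


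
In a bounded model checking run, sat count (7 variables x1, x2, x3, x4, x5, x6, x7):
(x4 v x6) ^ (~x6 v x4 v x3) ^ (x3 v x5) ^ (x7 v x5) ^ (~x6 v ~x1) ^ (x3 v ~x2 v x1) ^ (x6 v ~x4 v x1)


CNF with 7 clauses over 7 vars (128 assignments).
An assignment satisfies CNF iff every clause has >=1 true literal.
Check each row (bits = x1,x2,x3,x4,x5,x6,x7; clause T/F shown):
  row 0 [0000000]: clauses=FTFFTTT -> 0
  row 1 [0000001]: clauses=FTFTTTT -> 0
  row 2 [0000010]: clauses=TFFFTTT -> 0
  row 3 [0000011]: clauses=TFFTTTT -> 0
  row 4 [0000100]: clauses=FTTTTTT -> 0
  (every remaining row is evaluated the same way; all 128 results are listed next)
Full result column, 8 rows per line (x1,x2,x3,x4 fixed per line; x5,x6,x7 runs 000..111 left to right):
  rows 0-7 [x1,x2,x3,x4=0000]: 00000000  (ones: 0)
  rows 8-15 [x1,x2,x3,x4=0001]: 00000011  (ones: 2)
  rows 16-23 [x1,x2,x3,x4=0010]: 00010011  (ones: 3)
  rows 24-31 [x1,x2,x3,x4=0011]: 00010011  (ones: 3)
  rows 32-39 [x1,x2,x3,x4=0100]: 00000000  (ones: 0)
  rows 40-47 [x1,x2,x3,x4=0101]: 00000000  (ones: 0)
  rows 48-55 [x1,x2,x3,x4=0110]: 00010011  (ones: 3)
  rows 56-63 [x1,x2,x3,x4=0111]: 00010011  (ones: 3)
  rows 64-71 [x1,x2,x3,x4=1000]: 00000000  (ones: 0)
  rows 72-79 [x1,x2,x3,x4=1001]: 00001100  (ones: 2)
  rows 80-87 [x1,x2,x3,x4=1010]: 00000000  (ones: 0)
  rows 88-95 [x1,x2,x3,x4=1011]: 01001100  (ones: 3)
  rows 96-103 [x1,x2,x3,x4=1100]: 00000000  (ones: 0)
  rows 104-111 [x1,x2,x3,x4=1101]: 00001100  (ones: 2)
  rows 112-119 [x1,x2,x3,x4=1110]: 00000000  (ones: 0)
  rows 120-127 [x1,x2,x3,x4=1111]: 01001100  (ones: 3)
Satisfying assignments = 0+2+3+3+0+0+3+3+0+2+0+3+0+2+0+3 = 24

24


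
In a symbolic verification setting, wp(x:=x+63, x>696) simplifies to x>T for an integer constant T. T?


Formula: wp(x:=E, P) = P[E/x] (substitute E for x in postcondition)
Step 1: Postcondition: x>696
Step 2: Substitute x+63 for x: x+63>696
Step 3: Solve for x: x > 696-63 = 633

633


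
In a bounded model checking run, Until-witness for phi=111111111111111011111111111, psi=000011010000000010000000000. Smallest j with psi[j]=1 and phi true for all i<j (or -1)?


(phi U psi) at 0: need smallest j with psi[j]=1 and phi[i]=1 for all i in [0,j).
Scan from step 0:
  step 0: phi=1, psi=0 -> continue
  step 1: phi=1, psi=0 -> continue
  step 2: phi=1, psi=0 -> continue
  step 3: phi=1, psi=0 -> continue
  step 4: psi=1 and phi held for [0,4) -> witness found
Witness step = 4

4


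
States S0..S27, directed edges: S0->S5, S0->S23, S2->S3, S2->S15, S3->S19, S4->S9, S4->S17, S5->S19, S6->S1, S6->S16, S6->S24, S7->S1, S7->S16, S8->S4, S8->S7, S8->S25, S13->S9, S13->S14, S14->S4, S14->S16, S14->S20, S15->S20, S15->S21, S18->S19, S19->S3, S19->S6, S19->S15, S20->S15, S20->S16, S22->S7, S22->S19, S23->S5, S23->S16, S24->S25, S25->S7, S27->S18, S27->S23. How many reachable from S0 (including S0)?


BFS from S0:
  layer 0: {S0}
  layer 1: {S5, S23}
  layer 2: {S16, S19}
  layer 3: {S3, S6, S15}
  layer 4: {S1, S20, S21, S24}
  layer 5: {S25}
  layer 6: {S7}
Reachable set: {S0, S1, S3, S5, S6, S7, S15, S16, S19, S20, S21, S23, S24, S25}
Count = 14

14


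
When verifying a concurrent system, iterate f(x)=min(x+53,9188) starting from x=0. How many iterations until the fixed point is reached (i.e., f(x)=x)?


Step 1: x=0, cap=9188, increment=53
Step 2: x grows by 53 each step until capped at 9188; fixed point is x=9188
Step 3: iterations = ceil(9188/53) = 174

174


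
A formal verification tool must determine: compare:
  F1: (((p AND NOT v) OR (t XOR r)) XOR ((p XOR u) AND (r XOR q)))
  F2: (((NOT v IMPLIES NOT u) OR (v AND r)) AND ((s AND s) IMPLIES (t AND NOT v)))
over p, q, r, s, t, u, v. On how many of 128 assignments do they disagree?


F1 = (((p AND NOT v) OR (t XOR r)) XOR ((p XOR u) AND (r XOR q)))
F2 = (((NOT v IMPLIES NOT u) OR (v AND r)) AND ((s AND s) IMPLIES (t AND NOT v)))
Evaluate both on each of 128 rows (bits = p,q,r,s,t,u,v):
  row 0 [0000000]: F1=0 F2=1 (differ) -> 1
  row 1 [0000001]: F1=0 F2=1 (differ) -> 1
  row 2 [0000010]: F1=0 F2=0 -> 0
  row 3 [0000011]: F1=0 F2=1 (differ) -> 1
  row 4 [0000100]: F1=1 F2=1 -> 0
  (every remaining row is evaluated the same way; all 128 results are listed next)
Full result column, 8 rows per line (p,q,r,s fixed per line; t,u,v runs 000..111 left to right):
  rows 0-7 [p,q,r,s=0000]: 11010010  (ones: 4)
  rows 8-15 [p,q,r,s=0001]: 00000111  (ones: 3)
  rows 16-23 [p,q,r,s=0010]: 00011110  (ones: 4)
  rows 24-31 [p,q,r,s=0011]: 11001011  (ones: 5)
  rows 32-39 [p,q,r,s=0100]: 11100001  (ones: 4)
  rows 40-47 [p,q,r,s=0101]: 00110100  (ones: 3)
  rows 48-55 [p,q,r,s=0110]: 00101101  (ones: 4)
  rows 56-63 [p,q,r,s=0111]: 11111000  (ones: 5)
  rows 64-71 [p,q,r,s=1000]: 01110010  (ones: 4)
  rows 72-79 [p,q,r,s=1001]: 10100111  (ones: 5)
  rows 80-87 [p,q,r,s=1010]: 11101011  (ones: 6)
  rows 88-95 [p,q,r,s=1011]: 00111110  (ones: 5)
  rows 96-103 [p,q,r,s=1100]: 10111110  (ones: 6)
  rows 104-111 [p,q,r,s=1101]: 01101011  (ones: 5)
  rows 112-119 [p,q,r,s=1110]: 00100111  (ones: 4)
  rows 120-127 [p,q,r,s=1111]: 11110010  (ones: 5)
Disagreements = 4+3+4+5+4+3+4+5+4+5+6+5+6+5+4+5 = 72

72


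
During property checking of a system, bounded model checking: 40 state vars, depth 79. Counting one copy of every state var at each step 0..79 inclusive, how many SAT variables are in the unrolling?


BMC unrolls to depth k, creating one copy of each state var for steps 0..k.
Step count = 79 + 1 = 80 (steps 0 through 79)
Vars per step = 40
Total = 40 * 80 = 3200

3200


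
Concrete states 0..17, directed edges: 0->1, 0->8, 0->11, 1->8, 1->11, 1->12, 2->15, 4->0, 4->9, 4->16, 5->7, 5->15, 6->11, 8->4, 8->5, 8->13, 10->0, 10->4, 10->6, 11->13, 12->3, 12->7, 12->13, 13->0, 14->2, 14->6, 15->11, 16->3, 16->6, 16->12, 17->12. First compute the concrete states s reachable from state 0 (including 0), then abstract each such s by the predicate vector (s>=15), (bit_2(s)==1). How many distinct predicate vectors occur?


BFS from 0:
Concrete reachable: {0, 1, 3, 4, 5, 6, 7, 8, 9, 11, 12, 13, 15, 16}
Abstract via predicates (s>=15), (bit_2(s)==1):
  (0,0) <- {0, 1, 3, 8, 9, 11}
  (0,1) <- {4, 5, 6, 7, 12, 13}
  (1,0) <- {16}
  (1,1) <- {15}
Distinct abstract states = 4

4


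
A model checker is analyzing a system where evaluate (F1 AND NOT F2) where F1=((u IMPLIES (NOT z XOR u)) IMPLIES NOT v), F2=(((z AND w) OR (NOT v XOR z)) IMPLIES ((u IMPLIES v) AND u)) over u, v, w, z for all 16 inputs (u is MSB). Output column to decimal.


F1 = ((u IMPLIES (NOT z XOR u)) IMPLIES NOT v)
F2 = (((z AND w) OR (NOT v XOR z)) IMPLIES ((u IMPLIES v) AND u))
Counterexample to F1=>F2 is where F1=1 and F2=0.
Evaluate each row (bits = u,v,w,z, MSB first):
  row 0 [0000]: F1=1 F2=0 -> F1&~F2 -> 1
  row 1 [0001]: F1=1 F2=1 -> F1&~F2 -> 0
  row 2 [0010]: F1=1 F2=0 -> F1&~F2 -> 1
  row 3 [0011]: F1=1 F2=0 -> F1&~F2 -> 1
  row 4 [0100]: F1=0 F2=1 -> F1&~F2 -> 0
  row 5 [0101]: F1=0 F2=0 -> F1&~F2 -> 0
  row 6 [0110]: F1=0 F2=1 -> F1&~F2 -> 0
  row 7 [0111]: F1=0 F2=0 -> F1&~F2 -> 0
  row 8 [1000]: F1=1 F2=0 -> F1&~F2 -> 1
  row 9 [1001]: F1=1 F2=1 -> F1&~F2 -> 0
  row 10 [1010]: F1=1 F2=0 -> F1&~F2 -> 1
  row 11 [1011]: F1=1 F2=0 -> F1&~F2 -> 1
  row 12 [1100]: F1=1 F2=1 -> F1&~F2 -> 0
  row 13 [1101]: F1=0 F2=1 -> F1&~F2 -> 0
  row 14 [1110]: F1=1 F2=1 -> F1&~F2 -> 0
  row 15 [1111]: F1=0 F2=1 -> F1&~F2 -> 0
Full result column, 4 rows per line (u,v fixed per line; w,z runs 00..11 left to right):
  rows 0-3 [u,v=00]: 1011  = hex B
  rows 4-7 [u,v=01]: 0000  = hex 0
  rows 8-11 [u,v=10]: 1011  = hex B
  rows 12-15 [u,v=11]: 0000  = hex 0
Counterexample vector (row 0 .. row 15) = 1011000010110000
Output column grouped in 4s = 1011 0000 1011 0000 = 0xB0B0
Convert to decimal digit by digit (value = value*16 + digit):
  B -> 11
  11*16 + 0 = 176
  176*16 + 11 (B) = 2827
  2827*16 + 0 = 45232
Decimal = 45232

45232


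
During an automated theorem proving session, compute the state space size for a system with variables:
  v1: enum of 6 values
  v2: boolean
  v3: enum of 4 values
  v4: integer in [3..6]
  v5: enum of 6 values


State space = product of domain sizes of all variables.
Domain sizes:
  v1 (enum of 6 values): 6
  v2 (boolean): 2
  v3 (enum of 4 values): 4
  v4 (integer in [3..6]): 4
  v5 (enum of 6 values): 6
Product = 6 * 2 * 4 * 4 * 6 = 1152

1152


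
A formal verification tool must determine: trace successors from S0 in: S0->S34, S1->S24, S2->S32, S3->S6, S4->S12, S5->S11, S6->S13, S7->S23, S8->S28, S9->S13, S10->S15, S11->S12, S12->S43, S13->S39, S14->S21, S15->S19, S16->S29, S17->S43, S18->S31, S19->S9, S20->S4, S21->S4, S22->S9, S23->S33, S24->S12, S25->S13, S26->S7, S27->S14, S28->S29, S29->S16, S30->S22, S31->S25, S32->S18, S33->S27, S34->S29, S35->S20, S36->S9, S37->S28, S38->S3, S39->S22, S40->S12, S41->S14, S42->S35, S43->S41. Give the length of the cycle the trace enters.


Trace from S0 until a state repeats:
  S0 -> S34 -> S29 -> S16 -> S29
S29 first seen at step 2, revisited at step 4.
Cycle length = 4 - 2 = 2

2


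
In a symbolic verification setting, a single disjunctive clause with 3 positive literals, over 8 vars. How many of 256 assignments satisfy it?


Step 1: Total=2^8=256
Step 2: Unsat when all 3 false: 2^5=32
Step 3: Sat=256-32=224

224


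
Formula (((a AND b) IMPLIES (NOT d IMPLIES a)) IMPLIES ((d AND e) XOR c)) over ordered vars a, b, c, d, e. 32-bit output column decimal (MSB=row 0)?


Formula: (((a AND b) IMPLIES (NOT d IMPLIES a)) IMPLIES ((d AND e) XOR c)) over a, b, c, d, e (32 rows)
Evaluate each row (bits = a,b,c,d,e, MSB first):
  row 0 [00000]: (((0 AND 0) IMPLIES (NOT 0 IMPLIES 0)) IMPLIES ((0 AND 0) XOR 0)) -> 0
  row 1 [00001]: (((0 AND 0) IMPLIES (NOT 0 IMPLIES 0)) IMPLIES ((0 AND 1) XOR 0)) -> 0
  row 2 [00010]: (((0 AND 0) IMPLIES (NOT 1 IMPLIES 0)) IMPLIES ((1 AND 0) XOR 0)) -> 0
  row 3 [00011]: (((0 AND 0) IMPLIES (NOT 1 IMPLIES 0)) IMPLIES ((1 AND 1) XOR 0)) -> 1
  row 4 [00100]: (((0 AND 0) IMPLIES (NOT 0 IMPLIES 0)) IMPLIES ((0 AND 0) XOR 1)) -> 1
  row 5 [00101]: (((0 AND 0) IMPLIES (NOT 0 IMPLIES 0)) IMPLIES ((0 AND 1) XOR 1)) -> 1
  row 6 [00110]: (((0 AND 0) IMPLIES (NOT 1 IMPLIES 0)) IMPLIES ((1 AND 0) XOR 1)) -> 1
  row 7 [00111]: (((0 AND 0) IMPLIES (NOT 1 IMPLIES 0)) IMPLIES ((1 AND 1) XOR 1)) -> 0
  row 8 [01000]: (((0 AND 1) IMPLIES (NOT 0 IMPLIES 0)) IMPLIES ((0 AND 0) XOR 0)) -> 0
  row 9 [01001]: (((0 AND 1) IMPLIES (NOT 0 IMPLIES 0)) IMPLIES ((0 AND 1) XOR 0)) -> 0
  row 10 [01010]: (((0 AND 1) IMPLIES (NOT 1 IMPLIES 0)) IMPLIES ((1 AND 0) XOR 0)) -> 0
  row 11 [01011]: (((0 AND 1) IMPLIES (NOT 1 IMPLIES 0)) IMPLIES ((1 AND 1) XOR 0)) -> 1
  row 12 [01100]: (((0 AND 1) IMPLIES (NOT 0 IMPLIES 0)) IMPLIES ((0 AND 0) XOR 1)) -> 1
  row 13 [01101]: (((0 AND 1) IMPLIES (NOT 0 IMPLIES 0)) IMPLIES ((0 AND 1) XOR 1)) -> 1
  row 14 [01110]: (((0 AND 1) IMPLIES (NOT 1 IMPLIES 0)) IMPLIES ((1 AND 0) XOR 1)) -> 1
  row 15 [01111]: (((0 AND 1) IMPLIES (NOT 1 IMPLIES 0)) IMPLIES ((1 AND 1) XOR 1)) -> 0
  row 16 [10000]: (((1 AND 0) IMPLIES (NOT 0 IMPLIES 1)) IMPLIES ((0 AND 0) XOR 0)) -> 0
  row 17 [10001]: (((1 AND 0) IMPLIES (NOT 0 IMPLIES 1)) IMPLIES ((0 AND 1) XOR 0)) -> 0
  row 18 [10010]: (((1 AND 0) IMPLIES (NOT 1 IMPLIES 1)) IMPLIES ((1 AND 0) XOR 0)) -> 0
  row 19 [10011]: (((1 AND 0) IMPLIES (NOT 1 IMPLIES 1)) IMPLIES ((1 AND 1) XOR 0)) -> 1
  row 20 [10100]: (((1 AND 0) IMPLIES (NOT 0 IMPLIES 1)) IMPLIES ((0 AND 0) XOR 1)) -> 1
  row 21 [10101]: (((1 AND 0) IMPLIES (NOT 0 IMPLIES 1)) IMPLIES ((0 AND 1) XOR 1)) -> 1
  row 22 [10110]: (((1 AND 0) IMPLIES (NOT 1 IMPLIES 1)) IMPLIES ((1 AND 0) XOR 1)) -> 1
  row 23 [10111]: (((1 AND 0) IMPLIES (NOT 1 IMPLIES 1)) IMPLIES ((1 AND 1) XOR 1)) -> 0
  row 24 [11000]: (((1 AND 1) IMPLIES (NOT 0 IMPLIES 1)) IMPLIES ((0 AND 0) XOR 0)) -> 0
  row 25 [11001]: (((1 AND 1) IMPLIES (NOT 0 IMPLIES 1)) IMPLIES ((0 AND 1) XOR 0)) -> 0
  row 26 [11010]: (((1 AND 1) IMPLIES (NOT 1 IMPLIES 1)) IMPLIES ((1 AND 0) XOR 0)) -> 0
  row 27 [11011]: (((1 AND 1) IMPLIES (NOT 1 IMPLIES 1)) IMPLIES ((1 AND 1) XOR 0)) -> 1
  row 28 [11100]: (((1 AND 1) IMPLIES (NOT 0 IMPLIES 1)) IMPLIES ((0 AND 0) XOR 1)) -> 1
  row 29 [11101]: (((1 AND 1) IMPLIES (NOT 0 IMPLIES 1)) IMPLIES ((0 AND 1) XOR 1)) -> 1
  row 30 [11110]: (((1 AND 1) IMPLIES (NOT 1 IMPLIES 1)) IMPLIES ((1 AND 0) XOR 1)) -> 1
  row 31 [11111]: (((1 AND 1) IMPLIES (NOT 1 IMPLIES 1)) IMPLIES ((1 AND 1) XOR 1)) -> 0
Full result column, 4 rows per line (a,b,c fixed per line; d,e runs 00..11 left to right):
  rows 0-3 [a,b,c=000]: 0001  = hex 1
  rows 4-7 [a,b,c=001]: 1110  = hex E
  rows 8-11 [a,b,c=010]: 0001  = hex 1
  rows 12-15 [a,b,c=011]: 1110  = hex E
  rows 16-19 [a,b,c=100]: 0001  = hex 1
  rows 20-23 [a,b,c=101]: 1110  = hex E
  rows 24-27 [a,b,c=110]: 0001  = hex 1
  rows 28-31 [a,b,c=111]: 1110  = hex E
Output column (row 0 .. row 31) = 00011110000111100001111000011110
Output column grouped in 4s = 0001 1110 0001 1110 0001 1110 0001 1110 = 0x1E1E1E1E
Convert to decimal digit by digit (value = value*16 + digit):
  1 -> 1
  1*16 + 14 (E) = 30
  30*16 + 1 = 481
  481*16 + 14 (E) = 7710
  7710*16 + 1 = 123361
  123361*16 + 14 (E) = 1973790
  1973790*16 + 1 = 31580641
  31580641*16 + 14 (E) = 505290270
Decimal = 505290270

505290270


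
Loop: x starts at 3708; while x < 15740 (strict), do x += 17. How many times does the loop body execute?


Step 1: x goes from 3708 toward 15740 by 17; the body runs while x<15740, so iterations = ceil((bound-start)/step)
Step 2: Distance=12032
Step 3: ceil(12032/17)=708

708


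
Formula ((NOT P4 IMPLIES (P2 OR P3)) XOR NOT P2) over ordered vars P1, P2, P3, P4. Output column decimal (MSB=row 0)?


Formula: ((NOT P4 IMPLIES (P2 OR P3)) XOR NOT P2) over P1, P2, P3, P4 (16 rows)
Evaluate each row (bits = P1,P2,P3,P4, MSB first):
  row 0 [0000]: ((NOT 0 IMPLIES (0 OR 0)) XOR NOT 0) -> 1
  row 1 [0001]: ((NOT 1 IMPLIES (0 OR 0)) XOR NOT 0) -> 0
  row 2 [0010]: ((NOT 0 IMPLIES (0 OR 1)) XOR NOT 0) -> 0
  row 3 [0011]: ((NOT 1 IMPLIES (0 OR 1)) XOR NOT 0) -> 0
  row 4 [0100]: ((NOT 0 IMPLIES (1 OR 0)) XOR NOT 1) -> 1
  row 5 [0101]: ((NOT 1 IMPLIES (1 OR 0)) XOR NOT 1) -> 1
  row 6 [0110]: ((NOT 0 IMPLIES (1 OR 1)) XOR NOT 1) -> 1
  row 7 [0111]: ((NOT 1 IMPLIES (1 OR 1)) XOR NOT 1) -> 1
  row 8 [1000]: ((NOT 0 IMPLIES (0 OR 0)) XOR NOT 0) -> 1
  row 9 [1001]: ((NOT 1 IMPLIES (0 OR 0)) XOR NOT 0) -> 0
  row 10 [1010]: ((NOT 0 IMPLIES (0 OR 1)) XOR NOT 0) -> 0
  row 11 [1011]: ((NOT 1 IMPLIES (0 OR 1)) XOR NOT 0) -> 0
  row 12 [1100]: ((NOT 0 IMPLIES (1 OR 0)) XOR NOT 1) -> 1
  row 13 [1101]: ((NOT 1 IMPLIES (1 OR 0)) XOR NOT 1) -> 1
  row 14 [1110]: ((NOT 0 IMPLIES (1 OR 1)) XOR NOT 1) -> 1
  row 15 [1111]: ((NOT 1 IMPLIES (1 OR 1)) XOR NOT 1) -> 1
Full result column, 4 rows per line (P1,P2 fixed per line; P3,P4 runs 00..11 left to right):
  rows 0-3 [P1,P2=00]: 1000  = hex 8
  rows 4-7 [P1,P2=01]: 1111  = hex F
  rows 8-11 [P1,P2=10]: 1000  = hex 8
  rows 12-15 [P1,P2=11]: 1111  = hex F
Output column (row 0 .. row 15) = 1000111110001111
Output column grouped in 4s = 1000 1111 1000 1111 = 0x8F8F
Convert to decimal digit by digit (value = value*16 + digit):
  8 -> 8
  8*16 + 15 (F) = 143
  143*16 + 8 = 2296
  2296*16 + 15 (F) = 36751
Decimal = 36751

36751


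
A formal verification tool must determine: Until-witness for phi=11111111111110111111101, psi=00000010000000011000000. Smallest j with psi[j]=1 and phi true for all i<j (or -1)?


(phi U psi) at 0: need smallest j with psi[j]=1 and phi[i]=1 for all i in [0,j).
Scan from step 0:
  step 0: phi=1, psi=0 -> continue
  step 1: phi=1, psi=0 -> continue
  step 2: phi=1, psi=0 -> continue
  step 3: phi=1, psi=0 -> continue
  step 6: psi=1 and phi held for [0,6) -> witness found
Witness step = 6

6


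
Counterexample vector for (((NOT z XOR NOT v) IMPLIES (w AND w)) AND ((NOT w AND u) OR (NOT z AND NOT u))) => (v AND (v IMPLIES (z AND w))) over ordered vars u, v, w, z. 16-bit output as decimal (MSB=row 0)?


F1 = (((NOT z XOR NOT v) IMPLIES (w AND w)) AND ((NOT w AND u) OR (NOT z AND NOT u)))
F2 = (v AND (v IMPLIES (z AND w)))
Counterexample to F1=>F2 is where F1=1 and F2=0.
Evaluate each row (bits = u,v,w,z, MSB first):
  row 0 [0000]: F1=1 F2=0 -> F1&~F2 -> 1
  row 1 [0001]: F1=0 F2=0 -> F1&~F2 -> 0
  row 2 [0010]: F1=1 F2=0 -> F1&~F2 -> 1
  row 3 [0011]: F1=0 F2=0 -> F1&~F2 -> 0
  row 4 [0100]: F1=0 F2=0 -> F1&~F2 -> 0
  row 5 [0101]: F1=0 F2=0 -> F1&~F2 -> 0
  row 6 [0110]: F1=1 F2=0 -> F1&~F2 -> 1
  row 7 [0111]: F1=0 F2=1 -> F1&~F2 -> 0
  row 8 [1000]: F1=1 F2=0 -> F1&~F2 -> 1
  row 9 [1001]: F1=0 F2=0 -> F1&~F2 -> 0
  row 10 [1010]: F1=0 F2=0 -> F1&~F2 -> 0
  row 11 [1011]: F1=0 F2=0 -> F1&~F2 -> 0
  row 12 [1100]: F1=0 F2=0 -> F1&~F2 -> 0
  row 13 [1101]: F1=1 F2=0 -> F1&~F2 -> 1
  row 14 [1110]: F1=0 F2=0 -> F1&~F2 -> 0
  row 15 [1111]: F1=0 F2=1 -> F1&~F2 -> 0
Full result column, 4 rows per line (u,v fixed per line; w,z runs 00..11 left to right):
  rows 0-3 [u,v=00]: 1010  = hex A
  rows 4-7 [u,v=01]: 0010  = hex 2
  rows 8-11 [u,v=10]: 1000  = hex 8
  rows 12-15 [u,v=11]: 0100  = hex 4
Counterexample vector (row 0 .. row 15) = 1010001010000100
Output column grouped in 4s = 1010 0010 1000 0100 = 0xA284
Convert to decimal digit by digit (value = value*16 + digit):
  A -> 10
  10*16 + 2 = 162
  162*16 + 8 = 2600
  2600*16 + 4 = 41604
Decimal = 41604

41604


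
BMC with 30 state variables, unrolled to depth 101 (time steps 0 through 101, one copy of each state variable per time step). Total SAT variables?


BMC unrolls to depth k, creating one copy of each state var for steps 0..k.
Step count = 101 + 1 = 102 (steps 0 through 101)
Vars per step = 30
Total = 30 * 102 = 3060

3060


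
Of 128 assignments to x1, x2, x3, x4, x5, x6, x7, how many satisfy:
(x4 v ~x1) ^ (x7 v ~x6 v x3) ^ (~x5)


CNF with 3 clauses over 7 vars (128 assignments).
An assignment satisfies CNF iff every clause has >=1 true literal.
Check each row (bits = x1,x2,x3,x4,x5,x6,x7; clause T/F shown):
  row 0 [0000000]: clauses=TTT -> 1
  row 1 [0000001]: clauses=TTT -> 1
  row 2 [0000010]: clauses=TFT -> 0
  row 3 [0000011]: clauses=TTT -> 1
  row 4 [0000100]: clauses=TTF -> 0
  (every remaining row is evaluated the same way; all 128 results are listed next)
Full result column, 8 rows per line (x1,x2,x3,x4 fixed per line; x5,x6,x7 runs 000..111 left to right):
  rows 0-7 [x1,x2,x3,x4=0000]: 11010000  (ones: 3)
  rows 8-15 [x1,x2,x3,x4=0001]: 11010000  (ones: 3)
  rows 16-23 [x1,x2,x3,x4=0010]: 11110000  (ones: 4)
  rows 24-31 [x1,x2,x3,x4=0011]: 11110000  (ones: 4)
  rows 32-39 [x1,x2,x3,x4=0100]: 11010000  (ones: 3)
  rows 40-47 [x1,x2,x3,x4=0101]: 11010000  (ones: 3)
  rows 48-55 [x1,x2,x3,x4=0110]: 11110000  (ones: 4)
  rows 56-63 [x1,x2,x3,x4=0111]: 11110000  (ones: 4)
  rows 64-71 [x1,x2,x3,x4=1000]: 00000000  (ones: 0)
  rows 72-79 [x1,x2,x3,x4=1001]: 11010000  (ones: 3)
  rows 80-87 [x1,x2,x3,x4=1010]: 00000000  (ones: 0)
  rows 88-95 [x1,x2,x3,x4=1011]: 11110000  (ones: 4)
  rows 96-103 [x1,x2,x3,x4=1100]: 00000000  (ones: 0)
  rows 104-111 [x1,x2,x3,x4=1101]: 11010000  (ones: 3)
  rows 112-119 [x1,x2,x3,x4=1110]: 00000000  (ones: 0)
  rows 120-127 [x1,x2,x3,x4=1111]: 11110000  (ones: 4)
Satisfying assignments = 3+3+4+4+3+3+4+4+0+3+0+4+0+3+0+4 = 42

42


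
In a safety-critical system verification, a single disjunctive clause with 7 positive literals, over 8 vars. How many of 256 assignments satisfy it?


Step 1: Total=2^8=256
Step 2: Unsat when all 7 false: 2^1=2
Step 3: Sat=256-2=254

254


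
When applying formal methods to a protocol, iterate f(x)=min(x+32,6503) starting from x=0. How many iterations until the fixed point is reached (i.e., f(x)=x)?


Step 1: x=0, cap=6503, increment=32
Step 2: x grows by 32 each step until capped at 6503; fixed point is x=6503
Step 3: iterations = ceil(6503/32) = 204

204


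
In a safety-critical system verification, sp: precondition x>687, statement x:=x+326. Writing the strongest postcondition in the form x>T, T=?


Formula: sp(P, x:=E) = exists old_x. (x = E[old_x/x]) AND P[old_x/x] (old_x is the value of x before the assignment; eliminate old_x by solving x = E[old_x/x] for old_x)
Step 1: Precondition P: x>687, i.e. old_x > 687
Step 2: Assignment gives x = old_x + 326, so old_x = x - 326
Step 3: Substitute into P: x - 326 > 687
Step 4: Simplify: x > 687+326 = 1013

1013


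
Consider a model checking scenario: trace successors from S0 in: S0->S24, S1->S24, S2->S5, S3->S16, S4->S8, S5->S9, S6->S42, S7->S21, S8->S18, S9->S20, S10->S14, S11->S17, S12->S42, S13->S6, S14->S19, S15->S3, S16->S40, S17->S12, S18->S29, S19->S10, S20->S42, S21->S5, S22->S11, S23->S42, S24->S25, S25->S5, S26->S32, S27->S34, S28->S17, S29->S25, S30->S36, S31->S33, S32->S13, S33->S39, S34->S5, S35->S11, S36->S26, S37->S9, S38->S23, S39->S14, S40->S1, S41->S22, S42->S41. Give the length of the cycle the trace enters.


Trace from S0 until a state repeats:
  S0 -> S24 -> S25 -> S5 -> S9 -> S20 -> S42 -> S41 -> S22 -> S11 -> S17 -> S12 -> S42
S42 first seen at step 6, revisited at step 12.
Cycle length = 12 - 6 = 6

6


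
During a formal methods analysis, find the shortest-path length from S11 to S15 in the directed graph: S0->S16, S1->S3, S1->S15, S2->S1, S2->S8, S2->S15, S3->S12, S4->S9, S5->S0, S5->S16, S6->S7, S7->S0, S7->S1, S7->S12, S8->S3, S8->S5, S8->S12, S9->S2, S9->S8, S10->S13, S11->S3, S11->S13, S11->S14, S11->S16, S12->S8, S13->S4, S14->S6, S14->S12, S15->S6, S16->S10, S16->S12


BFS layer-by-layer from S11:
  dist 0: {S11}
  dist 1: {S3, S13, S14, S16}
  dist 2: {S4, S6, S10, S12}
  dist 3: {S7, S8, S9}
  dist 4: {S0, S1, S2, S5}
  dist 5: {S15}
  -> S15 reached at distance 5
Shortest path length = 5

5


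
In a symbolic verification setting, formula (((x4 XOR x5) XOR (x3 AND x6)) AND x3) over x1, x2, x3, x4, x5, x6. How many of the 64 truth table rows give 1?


Formula: (((x4 XOR x5) XOR (x3 AND x6)) AND x3) over 6 vars (64 rows)
Evaluate each row (x1, x2, x3, x4, x5, x6 as bits, MSB first):
  row 0 [000000]: (((0 XOR 0) XOR (0 AND 0)) AND 0) -> 0
  row 1 [000001]: (((0 XOR 0) XOR (0 AND 1)) AND 0) -> 0
  row 2 [000010]: (((0 XOR 1) XOR (0 AND 0)) AND 0) -> 0
  row 3 [000011]: (((0 XOR 1) XOR (0 AND 1)) AND 0) -> 0
  row 4 [000100]: (((1 XOR 0) XOR (0 AND 0)) AND 0) -> 0
  (every remaining row is evaluated the same way; all 64 results are listed next)
Full result column, 8 rows per line (x1,x2,x3 fixed per line; x4,x5,x6 runs 000..111 left to right):
  rows 0-7 [x1,x2,x3=000]: 00000000  (ones: 0)
  rows 8-15 [x1,x2,x3=001]: 01101001  (ones: 4)
  rows 16-23 [x1,x2,x3=010]: 00000000  (ones: 0)
  rows 24-31 [x1,x2,x3=011]: 01101001  (ones: 4)
  rows 32-39 [x1,x2,x3=100]: 00000000  (ones: 0)
  rows 40-47 [x1,x2,x3=101]: 01101001  (ones: 4)
  rows 48-55 [x1,x2,x3=110]: 00000000  (ones: 0)
  rows 56-63 [x1,x2,x3=111]: 01101001  (ones: 4)
Count of 1-rows = 0+4+0+4+0+4+0+4 = 16

16


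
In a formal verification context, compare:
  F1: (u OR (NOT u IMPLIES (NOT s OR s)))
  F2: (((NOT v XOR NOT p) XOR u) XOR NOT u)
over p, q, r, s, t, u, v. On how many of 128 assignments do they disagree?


F1 = (u OR (NOT u IMPLIES (NOT s OR s)))
F2 = (((NOT v XOR NOT p) XOR u) XOR NOT u)
Evaluate both on each of 128 rows (bits = p,q,r,s,t,u,v):
  row 0 [0000000]: F1=1 F2=1 -> 0
  row 1 [0000001]: F1=1 F2=0 (differ) -> 1
  row 2 [0000010]: F1=1 F2=1 -> 0
  row 3 [0000011]: F1=1 F2=0 (differ) -> 1
  row 4 [0000100]: F1=1 F2=1 -> 0
  (every remaining row is evaluated the same way; all 128 results are listed next)
Full result column, 8 rows per line (p,q,r,s fixed per line; t,u,v runs 000..111 left to right):
  rows 0-7 [p,q,r,s=0000]: 01010101  (ones: 4)
  rows 8-15 [p,q,r,s=0001]: 01010101  (ones: 4)
  rows 16-23 [p,q,r,s=0010]: 01010101  (ones: 4)
  rows 24-31 [p,q,r,s=0011]: 01010101  (ones: 4)
  rows 32-39 [p,q,r,s=0100]: 01010101  (ones: 4)
  rows 40-47 [p,q,r,s=0101]: 01010101  (ones: 4)
  rows 48-55 [p,q,r,s=0110]: 01010101  (ones: 4)
  rows 56-63 [p,q,r,s=0111]: 01010101  (ones: 4)
  rows 64-71 [p,q,r,s=1000]: 10101010  (ones: 4)
  rows 72-79 [p,q,r,s=1001]: 10101010  (ones: 4)
  rows 80-87 [p,q,r,s=1010]: 10101010  (ones: 4)
  rows 88-95 [p,q,r,s=1011]: 10101010  (ones: 4)
  rows 96-103 [p,q,r,s=1100]: 10101010  (ones: 4)
  rows 104-111 [p,q,r,s=1101]: 10101010  (ones: 4)
  rows 112-119 [p,q,r,s=1110]: 10101010  (ones: 4)
  rows 120-127 [p,q,r,s=1111]: 10101010  (ones: 4)
Disagreements = 4+4+4+4+4+4+4+4+4+4+4+4+4+4+4+4 = 64

64


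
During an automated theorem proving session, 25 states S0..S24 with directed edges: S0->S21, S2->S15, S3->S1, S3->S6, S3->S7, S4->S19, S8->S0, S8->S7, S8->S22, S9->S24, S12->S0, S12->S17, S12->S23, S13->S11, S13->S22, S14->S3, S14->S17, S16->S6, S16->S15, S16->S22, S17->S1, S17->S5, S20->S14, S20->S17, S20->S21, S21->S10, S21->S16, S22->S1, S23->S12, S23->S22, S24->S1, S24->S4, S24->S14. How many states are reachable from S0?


BFS from S0:
  layer 0: {S0}
  layer 1: {S21}
  layer 2: {S10, S16}
  layer 3: {S6, S15, S22}
  layer 4: {S1}
Reachable set: {S0, S1, S6, S10, S15, S16, S21, S22}
Count = 8

8


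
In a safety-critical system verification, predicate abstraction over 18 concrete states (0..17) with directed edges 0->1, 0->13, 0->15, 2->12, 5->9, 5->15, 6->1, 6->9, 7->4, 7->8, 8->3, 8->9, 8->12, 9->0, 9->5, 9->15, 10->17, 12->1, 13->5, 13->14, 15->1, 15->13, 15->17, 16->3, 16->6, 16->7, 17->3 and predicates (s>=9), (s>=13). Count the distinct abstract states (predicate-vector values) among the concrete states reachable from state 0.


BFS from 0:
Concrete reachable: {0, 1, 3, 5, 9, 13, 14, 15, 17}
Abstract via predicates (s>=9), (s>=13):
  (0,0) <- {0, 1, 3, 5}
  (1,0) <- {9}
  (1,1) <- {13, 14, 15, 17}
Distinct abstract states = 3

3


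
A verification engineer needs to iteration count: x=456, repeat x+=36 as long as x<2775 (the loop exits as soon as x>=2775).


Step 1: x goes from 456 toward 2775 by 36; the body runs while x<2775, so iterations = ceil((bound-start)/step)
Step 2: Distance=2319
Step 3: ceil(2319/36)=65

65


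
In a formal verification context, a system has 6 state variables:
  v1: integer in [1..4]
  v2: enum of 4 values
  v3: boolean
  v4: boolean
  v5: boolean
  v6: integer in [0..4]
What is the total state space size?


State space = product of domain sizes of all variables.
Domain sizes:
  v1 (integer in [1..4]): 4
  v2 (enum of 4 values): 4
  v3 (boolean): 2
  v4 (boolean): 2
  v5 (boolean): 2
  v6 (integer in [0..4]): 5
Product = 4 * 4 * 2 * 2 * 2 * 5 = 640

640


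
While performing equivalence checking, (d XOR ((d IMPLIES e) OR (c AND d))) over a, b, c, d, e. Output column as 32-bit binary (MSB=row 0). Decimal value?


Formula: (d XOR ((d IMPLIES e) OR (c AND d))) over a, b, c, d, e (32 rows)
Evaluate each row (bits = a,b,c,d,e, MSB first):
  row 0 [00000]: (0 XOR ((0 IMPLIES 0) OR (0 AND 0))) -> 1
  row 1 [00001]: (0 XOR ((0 IMPLIES 1) OR (0 AND 0))) -> 1
  row 2 [00010]: (1 XOR ((1 IMPLIES 0) OR (0 AND 1))) -> 1
  row 3 [00011]: (1 XOR ((1 IMPLIES 1) OR (0 AND 1))) -> 0
  row 4 [00100]: (0 XOR ((0 IMPLIES 0) OR (1 AND 0))) -> 1
  row 5 [00101]: (0 XOR ((0 IMPLIES 1) OR (1 AND 0))) -> 1
  row 6 [00110]: (1 XOR ((1 IMPLIES 0) OR (1 AND 1))) -> 0
  row 7 [00111]: (1 XOR ((1 IMPLIES 1) OR (1 AND 1))) -> 0
  row 8 [01000]: (0 XOR ((0 IMPLIES 0) OR (0 AND 0))) -> 1
  row 9 [01001]: (0 XOR ((0 IMPLIES 1) OR (0 AND 0))) -> 1
  row 10 [01010]: (1 XOR ((1 IMPLIES 0) OR (0 AND 1))) -> 1
  row 11 [01011]: (1 XOR ((1 IMPLIES 1) OR (0 AND 1))) -> 0
  row 12 [01100]: (0 XOR ((0 IMPLIES 0) OR (1 AND 0))) -> 1
  row 13 [01101]: (0 XOR ((0 IMPLIES 1) OR (1 AND 0))) -> 1
  row 14 [01110]: (1 XOR ((1 IMPLIES 0) OR (1 AND 1))) -> 0
  row 15 [01111]: (1 XOR ((1 IMPLIES 1) OR (1 AND 1))) -> 0
  row 16 [10000]: (0 XOR ((0 IMPLIES 0) OR (0 AND 0))) -> 1
  row 17 [10001]: (0 XOR ((0 IMPLIES 1) OR (0 AND 0))) -> 1
  row 18 [10010]: (1 XOR ((1 IMPLIES 0) OR (0 AND 1))) -> 1
  row 19 [10011]: (1 XOR ((1 IMPLIES 1) OR (0 AND 1))) -> 0
  row 20 [10100]: (0 XOR ((0 IMPLIES 0) OR (1 AND 0))) -> 1
  row 21 [10101]: (0 XOR ((0 IMPLIES 1) OR (1 AND 0))) -> 1
  row 22 [10110]: (1 XOR ((1 IMPLIES 0) OR (1 AND 1))) -> 0
  row 23 [10111]: (1 XOR ((1 IMPLIES 1) OR (1 AND 1))) -> 0
  row 24 [11000]: (0 XOR ((0 IMPLIES 0) OR (0 AND 0))) -> 1
  row 25 [11001]: (0 XOR ((0 IMPLIES 1) OR (0 AND 0))) -> 1
  row 26 [11010]: (1 XOR ((1 IMPLIES 0) OR (0 AND 1))) -> 1
  row 27 [11011]: (1 XOR ((1 IMPLIES 1) OR (0 AND 1))) -> 0
  row 28 [11100]: (0 XOR ((0 IMPLIES 0) OR (1 AND 0))) -> 1
  row 29 [11101]: (0 XOR ((0 IMPLIES 1) OR (1 AND 0))) -> 1
  row 30 [11110]: (1 XOR ((1 IMPLIES 0) OR (1 AND 1))) -> 0
  row 31 [11111]: (1 XOR ((1 IMPLIES 1) OR (1 AND 1))) -> 0
Full result column, 4 rows per line (a,b,c fixed per line; d,e runs 00..11 left to right):
  rows 0-3 [a,b,c=000]: 1110  = hex E
  rows 4-7 [a,b,c=001]: 1100  = hex C
  rows 8-11 [a,b,c=010]: 1110  = hex E
  rows 12-15 [a,b,c=011]: 1100  = hex C
  rows 16-19 [a,b,c=100]: 1110  = hex E
  rows 20-23 [a,b,c=101]: 1100  = hex C
  rows 24-27 [a,b,c=110]: 1110  = hex E
  rows 28-31 [a,b,c=111]: 1100  = hex C
Output column (row 0 .. row 31) = 11101100111011001110110011101100
Output column grouped in 4s = 1110 1100 1110 1100 1110 1100 1110 1100 = 0xECECECEC
Convert to decimal digit by digit (value = value*16 + digit):
  E -> 14
  14*16 + 12 (C) = 236
  236*16 + 14 (E) = 3790
  3790*16 + 12 (C) = 60652
  60652*16 + 14 (E) = 970446
  970446*16 + 12 (C) = 15527148
  15527148*16 + 14 (E) = 248434382
  248434382*16 + 12 (C) = 3974950124
Decimal = 3974950124

3974950124


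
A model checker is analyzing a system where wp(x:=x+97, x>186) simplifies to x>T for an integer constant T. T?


Formula: wp(x:=E, P) = P[E/x] (substitute E for x in postcondition)
Step 1: Postcondition: x>186
Step 2: Substitute x+97 for x: x+97>186
Step 3: Solve for x: x > 186-97 = 89

89


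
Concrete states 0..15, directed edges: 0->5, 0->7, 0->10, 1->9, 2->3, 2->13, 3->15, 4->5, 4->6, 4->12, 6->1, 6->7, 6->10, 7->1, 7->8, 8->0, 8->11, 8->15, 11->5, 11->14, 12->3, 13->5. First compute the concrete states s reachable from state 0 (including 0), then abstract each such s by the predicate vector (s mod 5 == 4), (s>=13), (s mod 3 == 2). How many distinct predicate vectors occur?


BFS from 0:
Concrete reachable: {0, 1, 5, 7, 8, 9, 10, 11, 14, 15}
Abstract via predicates (s mod 5 == 4), (s>=13), (s mod 3 == 2):
  (0,0,0) <- {0, 1, 7, 10}
  (0,0,1) <- {5, 8, 11}
  (0,1,0) <- {15}
  (1,0,0) <- {9}
  (1,1,1) <- {14}
Distinct abstract states = 5

5


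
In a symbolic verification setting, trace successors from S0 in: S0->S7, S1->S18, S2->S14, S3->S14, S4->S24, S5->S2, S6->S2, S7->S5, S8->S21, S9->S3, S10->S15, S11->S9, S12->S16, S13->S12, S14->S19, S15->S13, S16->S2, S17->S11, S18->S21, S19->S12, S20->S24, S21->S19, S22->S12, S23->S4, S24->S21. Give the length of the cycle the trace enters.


Trace from S0 until a state repeats:
  S0 -> S7 -> S5 -> S2 -> S14 -> S19 -> S12 -> S16 -> S2
S2 first seen at step 3, revisited at step 8.
Cycle length = 8 - 3 = 5

5


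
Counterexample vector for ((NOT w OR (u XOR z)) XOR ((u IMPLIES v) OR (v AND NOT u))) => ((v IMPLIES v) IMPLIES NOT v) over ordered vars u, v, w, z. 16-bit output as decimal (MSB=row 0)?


F1 = ((NOT w OR (u XOR z)) XOR ((u IMPLIES v) OR (v AND NOT u)))
F2 = ((v IMPLIES v) IMPLIES NOT v)
Counterexample to F1=>F2 is where F1=1 and F2=0.
Evaluate each row (bits = u,v,w,z, MSB first):
  row 0 [0000]: F1=0 F2=1 -> F1&~F2 -> 0
  row 1 [0001]: F1=0 F2=1 -> F1&~F2 -> 0
  row 2 [0010]: F1=1 F2=1 -> F1&~F2 -> 0
  row 3 [0011]: F1=0 F2=1 -> F1&~F2 -> 0
  row 4 [0100]: F1=0 F2=0 -> F1&~F2 -> 0
  row 5 [0101]: F1=0 F2=0 -> F1&~F2 -> 0
  row 6 [0110]: F1=1 F2=0 -> F1&~F2 -> 1
  row 7 [0111]: F1=0 F2=0 -> F1&~F2 -> 0
  row 8 [1000]: F1=1 F2=1 -> F1&~F2 -> 0
  row 9 [1001]: F1=1 F2=1 -> F1&~F2 -> 0
  row 10 [1010]: F1=1 F2=1 -> F1&~F2 -> 0
  row 11 [1011]: F1=0 F2=1 -> F1&~F2 -> 0
  row 12 [1100]: F1=0 F2=0 -> F1&~F2 -> 0
  row 13 [1101]: F1=0 F2=0 -> F1&~F2 -> 0
  row 14 [1110]: F1=0 F2=0 -> F1&~F2 -> 0
  row 15 [1111]: F1=1 F2=0 -> F1&~F2 -> 1
Full result column, 4 rows per line (u,v fixed per line; w,z runs 00..11 left to right):
  rows 0-3 [u,v=00]: 0000  = hex 0
  rows 4-7 [u,v=01]: 0010  = hex 2
  rows 8-11 [u,v=10]: 0000  = hex 0
  rows 12-15 [u,v=11]: 0001  = hex 1
Counterexample vector (row 0 .. row 15) = 0000001000000001
Output column grouped in 4s = 0000 0010 0000 0001 = 0x0201
Convert to decimal digit by digit (value = value*16 + digit):
  0 -> 0
  0*16 + 2 = 2
  2*16 + 0 = 32
  32*16 + 1 = 513
Decimal = 513

513


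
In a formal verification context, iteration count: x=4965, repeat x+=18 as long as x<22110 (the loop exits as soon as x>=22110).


Step 1: x goes from 4965 toward 22110 by 18; the body runs while x<22110, so iterations = ceil((bound-start)/step)
Step 2: Distance=17145
Step 3: ceil(17145/18)=953

953


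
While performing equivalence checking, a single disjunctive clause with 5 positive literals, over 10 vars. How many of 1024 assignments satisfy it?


Step 1: Total=2^10=1024
Step 2: Unsat when all 5 false: 2^5=32
Step 3: Sat=1024-32=992

992


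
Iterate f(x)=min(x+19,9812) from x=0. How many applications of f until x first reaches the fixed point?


Step 1: x=0, cap=9812, increment=19
Step 2: x grows by 19 each step until capped at 9812; fixed point is x=9812
Step 3: iterations = ceil(9812/19) = 517

517


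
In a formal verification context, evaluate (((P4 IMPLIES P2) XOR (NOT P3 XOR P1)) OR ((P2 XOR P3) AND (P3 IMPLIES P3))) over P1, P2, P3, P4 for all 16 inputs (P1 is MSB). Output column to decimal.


Formula: (((P4 IMPLIES P2) XOR (NOT P3 XOR P1)) OR ((P2 XOR P3) AND (P3 IMPLIES P3))) over P1, P2, P3, P4 (16 rows)
Evaluate each row (bits = P1,P2,P3,P4, MSB first):
  row 0 [0000]: (((0 IMPLIES 0) XOR (NOT 0 XOR 0)) OR ((0 XOR 0) AND (0 IMPLIES 0))) -> 0
  row 1 [0001]: (((1 IMPLIES 0) XOR (NOT 0 XOR 0)) OR ((0 XOR 0) AND (0 IMPLIES 0))) -> 1
  row 2 [0010]: (((0 IMPLIES 0) XOR (NOT 1 XOR 0)) OR ((0 XOR 1) AND (1 IMPLIES 1))) -> 1
  row 3 [0011]: (((1 IMPLIES 0) XOR (NOT 1 XOR 0)) OR ((0 XOR 1) AND (1 IMPLIES 1))) -> 1
  row 4 [0100]: (((0 IMPLIES 1) XOR (NOT 0 XOR 0)) OR ((1 XOR 0) AND (0 IMPLIES 0))) -> 1
  row 5 [0101]: (((1 IMPLIES 1) XOR (NOT 0 XOR 0)) OR ((1 XOR 0) AND (0 IMPLIES 0))) -> 1
  row 6 [0110]: (((0 IMPLIES 1) XOR (NOT 1 XOR 0)) OR ((1 XOR 1) AND (1 IMPLIES 1))) -> 1
  row 7 [0111]: (((1 IMPLIES 1) XOR (NOT 1 XOR 0)) OR ((1 XOR 1) AND (1 IMPLIES 1))) -> 1
  row 8 [1000]: (((0 IMPLIES 0) XOR (NOT 0 XOR 1)) OR ((0 XOR 0) AND (0 IMPLIES 0))) -> 1
  row 9 [1001]: (((1 IMPLIES 0) XOR (NOT 0 XOR 1)) OR ((0 XOR 0) AND (0 IMPLIES 0))) -> 0
  row 10 [1010]: (((0 IMPLIES 0) XOR (NOT 1 XOR 1)) OR ((0 XOR 1) AND (1 IMPLIES 1))) -> 1
  row 11 [1011]: (((1 IMPLIES 0) XOR (NOT 1 XOR 1)) OR ((0 XOR 1) AND (1 IMPLIES 1))) -> 1
  row 12 [1100]: (((0 IMPLIES 1) XOR (NOT 0 XOR 1)) OR ((1 XOR 0) AND (0 IMPLIES 0))) -> 1
  row 13 [1101]: (((1 IMPLIES 1) XOR (NOT 0 XOR 1)) OR ((1 XOR 0) AND (0 IMPLIES 0))) -> 1
  row 14 [1110]: (((0 IMPLIES 1) XOR (NOT 1 XOR 1)) OR ((1 XOR 1) AND (1 IMPLIES 1))) -> 0
  row 15 [1111]: (((1 IMPLIES 1) XOR (NOT 1 XOR 1)) OR ((1 XOR 1) AND (1 IMPLIES 1))) -> 0
Full result column, 4 rows per line (P1,P2 fixed per line; P3,P4 runs 00..11 left to right):
  rows 0-3 [P1,P2=00]: 0111  = hex 7
  rows 4-7 [P1,P2=01]: 1111  = hex F
  rows 8-11 [P1,P2=10]: 1011  = hex B
  rows 12-15 [P1,P2=11]: 1100  = hex C
Output column (row 0 .. row 15) = 0111111110111100
Output column grouped in 4s = 0111 1111 1011 1100 = 0x7FBC
Convert to decimal digit by digit (value = value*16 + digit):
  7 -> 7
  7*16 + 15 (F) = 127
  127*16 + 11 (B) = 2043
  2043*16 + 12 (C) = 32700
Decimal = 32700

32700


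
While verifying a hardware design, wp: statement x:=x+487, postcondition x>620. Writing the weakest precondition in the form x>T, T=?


Formula: wp(x:=E, P) = P[E/x] (substitute E for x in postcondition)
Step 1: Postcondition: x>620
Step 2: Substitute x+487 for x: x+487>620
Step 3: Solve for x: x > 620-487 = 133

133


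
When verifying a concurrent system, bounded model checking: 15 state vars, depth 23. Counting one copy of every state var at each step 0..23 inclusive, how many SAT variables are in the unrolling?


BMC unrolls to depth k, creating one copy of each state var for steps 0..k.
Step count = 23 + 1 = 24 (steps 0 through 23)
Vars per step = 15
Total = 15 * 24 = 360

360


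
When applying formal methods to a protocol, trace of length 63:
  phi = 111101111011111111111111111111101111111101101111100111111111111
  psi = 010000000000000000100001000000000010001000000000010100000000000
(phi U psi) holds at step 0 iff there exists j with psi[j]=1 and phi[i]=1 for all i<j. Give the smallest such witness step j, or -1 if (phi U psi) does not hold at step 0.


(phi U psi) at 0: need smallest j with psi[j]=1 and phi[i]=1 for all i in [0,j).
Scan from step 0:
  step 0: phi=1, psi=0 -> continue
  step 1: psi=1 and phi held for [0,1) -> witness found
Witness step = 1

1


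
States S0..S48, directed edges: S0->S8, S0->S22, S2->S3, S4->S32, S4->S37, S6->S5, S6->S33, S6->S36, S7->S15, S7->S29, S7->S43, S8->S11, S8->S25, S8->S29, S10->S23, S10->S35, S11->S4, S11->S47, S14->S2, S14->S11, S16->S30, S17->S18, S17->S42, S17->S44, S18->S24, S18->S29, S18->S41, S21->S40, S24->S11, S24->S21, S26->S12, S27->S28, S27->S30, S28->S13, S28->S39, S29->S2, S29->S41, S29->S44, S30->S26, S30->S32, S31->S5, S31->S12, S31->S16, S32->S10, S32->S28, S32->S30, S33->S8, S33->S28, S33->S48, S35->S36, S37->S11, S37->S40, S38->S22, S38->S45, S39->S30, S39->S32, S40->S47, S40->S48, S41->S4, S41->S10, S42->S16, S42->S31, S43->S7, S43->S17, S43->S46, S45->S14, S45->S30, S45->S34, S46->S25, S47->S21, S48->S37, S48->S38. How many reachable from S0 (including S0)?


BFS from S0:
  layer 0: {S0}
  layer 1: {S8, S22}
  layer 2: {S11, S25, S29}
  layer 3: {S2, S4, S41, S44, S47}
  layer 4: {S3, S10, S21, S32, S37}
  layer 5: {S23, S28, S30, S35, S40}
  layer 6: {S13, S26, S36, S39, S48}
  layer 7: {S12, S38}
  layer 8: {S45}
  layer 9: {S14, S34}
Reachable set: {S0, S2, S3, S4, S8, S10, S11, S12, S13, S14, S21, S22, S23, S25, S26, S28, S29, S30, S32, S34, S35, S36, S37, S38, S39, S40, S41, S44, S45, S47, S48}
Count = 31

31


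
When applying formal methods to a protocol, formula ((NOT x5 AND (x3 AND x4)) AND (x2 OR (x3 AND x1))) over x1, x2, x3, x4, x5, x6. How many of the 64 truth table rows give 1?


Formula: ((NOT x5 AND (x3 AND x4)) AND (x2 OR (x3 AND x1))) over 6 vars (64 rows)
Evaluate each row (x1, x2, x3, x4, x5, x6 as bits, MSB first):
  row 0 [000000]: ((NOT 0 AND (0 AND 0)) AND (0 OR (0 AND 0))) -> 0
  row 1 [000001]: ((NOT 0 AND (0 AND 0)) AND (0 OR (0 AND 0))) -> 0
  row 2 [000010]: ((NOT 1 AND (0 AND 0)) AND (0 OR (0 AND 0))) -> 0
  row 3 [000011]: ((NOT 1 AND (0 AND 0)) AND (0 OR (0 AND 0))) -> 0
  row 4 [000100]: ((NOT 0 AND (0 AND 1)) AND (0 OR (0 AND 0))) -> 0
  (every remaining row is evaluated the same way; all 64 results are listed next)
Full result column, 8 rows per line (x1,x2,x3 fixed per line; x4,x5,x6 runs 000..111 left to right):
  rows 0-7 [x1,x2,x3=000]: 00000000  (ones: 0)
  rows 8-15 [x1,x2,x3=001]: 00000000  (ones: 0)
  rows 16-23 [x1,x2,x3=010]: 00000000  (ones: 0)
  rows 24-31 [x1,x2,x3=011]: 00001100  (ones: 2)
  rows 32-39 [x1,x2,x3=100]: 00000000  (ones: 0)
  rows 40-47 [x1,x2,x3=101]: 00001100  (ones: 2)
  rows 48-55 [x1,x2,x3=110]: 00000000  (ones: 0)
  rows 56-63 [x1,x2,x3=111]: 00001100  (ones: 2)
Count of 1-rows = 0+0+0+2+0+2+0+2 = 6

6
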